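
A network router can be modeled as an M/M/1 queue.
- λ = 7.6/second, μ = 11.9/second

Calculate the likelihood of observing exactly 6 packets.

ρ = λ/μ = 7.6/11.9 = 0.63866
P(n) = (1-ρ)ρⁿ
P(6) = (1-0.63866) × 0.63866^6
P(6) = 0.3613 × 0.06786
P(6) = 0.02452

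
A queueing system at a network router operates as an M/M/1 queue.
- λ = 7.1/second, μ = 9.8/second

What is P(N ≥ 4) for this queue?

ρ = λ/μ = 7.1/9.8 = 0.7245
P(N ≥ n) = ρⁿ
P(N ≥ 4) = 0.7245^4
P(N ≥ 4) = 0.2755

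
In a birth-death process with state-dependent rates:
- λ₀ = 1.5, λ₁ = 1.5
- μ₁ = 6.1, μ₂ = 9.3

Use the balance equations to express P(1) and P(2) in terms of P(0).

Balance equations:
State 0: λ₀P₀ = μ₁P₁ → P₁ = (λ₀/μ₁)P₀ = (1.5/6.1)P₀ = 0.2459P₀
State 1: P₂ = (λ₀λ₁)/(μ₁μ₂)P₀ = (1.5×1.5)/(6.1×9.3)P₀ = 0.03966P₀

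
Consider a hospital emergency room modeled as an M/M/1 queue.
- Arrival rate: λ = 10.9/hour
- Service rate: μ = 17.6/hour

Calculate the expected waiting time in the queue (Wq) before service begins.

First, compute utilization: ρ = λ/μ = 10.9/17.6 = 0.6193
For M/M/1: Wq = λ/(μ(μ-λ))
Wq = 10.9/(17.6 × (17.6-10.9))
Wq = 10.9/(17.6 × 6.70)
Wq = 0.09244 hours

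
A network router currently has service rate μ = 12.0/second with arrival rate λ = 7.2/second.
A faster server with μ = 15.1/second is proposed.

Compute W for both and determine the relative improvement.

System 1: ρ₁ = 7.2/12.0 = 0.6000, W₁ = 1/(12.0-7.2) = 0.20833
System 2: ρ₂ = 7.2/15.1 = 0.4768, W₂ = 1/(15.1-7.2) = 0.12658
Improvement: (W₁-W₂)/W₁ = (0.20833-0.12658)/0.20833 = 39.24%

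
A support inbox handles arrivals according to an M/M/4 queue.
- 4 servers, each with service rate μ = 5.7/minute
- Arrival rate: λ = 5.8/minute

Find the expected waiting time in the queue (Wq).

Traffic intensity: ρ = λ/(cμ) = 5.8/(4×5.7) = 0.2544
Since ρ = 0.2544 < 1, system is stable.
Offered load a = λ/μ = cρ = 5.8/5.7 = 1.0175
P₀ = [ Σₙ₌₀^3 aⁿ/n! + a^4/(4!(1-ρ)) ]⁻¹
Σ = a^0/0! + a^1/1! + a^2/2! + a^3/3! = 1.0000 + 1.0175 + 0.5177 + 0.1756 = 2.7108
a^4/(4!(1-ρ)) = 1.0720/(24 × 0.7456) = 0.05991
P₀ = 1/(2.7108 + 0.05991) = 0.3609
Lq = P₀·a^4·ρ / (4!(1-ρ)²) = 0.3609 × 1.0720 × 0.2544 / (24 × 0.5559) = 0.007377
Wq = Lq/λ = 0.007377/5.8 = 0.001272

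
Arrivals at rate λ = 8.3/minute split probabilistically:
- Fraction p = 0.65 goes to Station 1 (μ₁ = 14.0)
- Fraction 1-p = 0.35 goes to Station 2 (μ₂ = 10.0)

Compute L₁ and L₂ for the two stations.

Effective rates: λ₁ = 8.3×0.65 = 5.395, λ₂ = 8.3×0.35 = 2.905
Station 1: ρ₁ = 5.395/14.0 = 0.38536, L₁ = ρ₁/(1-ρ₁) = 0.38536/(1-0.38536) = 0.6270
Station 2: ρ₂ = 2.905/10.0 = 0.2905, L₂ = ρ₂/(1-ρ₂) = 0.2905/(1-0.2905) = 0.4094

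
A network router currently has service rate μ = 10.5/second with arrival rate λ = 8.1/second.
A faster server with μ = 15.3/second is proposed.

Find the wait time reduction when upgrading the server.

System 1: ρ₁ = 8.1/10.5 = 0.7714, W₁ = 1/(10.5-8.1) = 0.4167
System 2: ρ₂ = 8.1/15.3 = 0.5294, W₂ = 1/(15.3-8.1) = 0.1389
Improvement: (W₁-W₂)/W₁ = (0.4167-0.1389)/0.4167 = 66.67%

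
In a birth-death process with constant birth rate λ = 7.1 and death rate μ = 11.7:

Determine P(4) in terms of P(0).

For constant rates: P(n)/P(0) = (λ/μ)^n
P(4)/P(0) = (7.1/11.7)^4 = 0.6068^4 = 0.1356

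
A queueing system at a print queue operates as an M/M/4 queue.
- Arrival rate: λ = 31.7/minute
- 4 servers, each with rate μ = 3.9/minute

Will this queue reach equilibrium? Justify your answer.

Stability requires ρ = λ/(cμ) < 1
ρ = 31.7/(4 × 3.9) = 31.7/15.60 = 2.0321
Since 2.0321 ≥ 1, the system is UNSTABLE.
Need c > λ/μ = 31.7/3.9 = 8.13.
Minimum servers needed: c = 9.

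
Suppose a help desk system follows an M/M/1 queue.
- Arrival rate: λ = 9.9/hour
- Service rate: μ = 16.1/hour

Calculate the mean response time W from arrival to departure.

First, compute utilization: ρ = λ/μ = 9.9/16.1 = 0.6149
For M/M/1: W = 1/(μ-λ)
W = 1/(16.1-9.9) = 1/6.20
W = 0.1613 hours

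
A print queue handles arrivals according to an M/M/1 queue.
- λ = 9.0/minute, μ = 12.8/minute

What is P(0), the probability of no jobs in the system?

ρ = λ/μ = 9.0/12.8 = 0.7031
P(0) = 1 - ρ = 1 - 0.7031 = 0.2969
The server is idle 29.69% of the time.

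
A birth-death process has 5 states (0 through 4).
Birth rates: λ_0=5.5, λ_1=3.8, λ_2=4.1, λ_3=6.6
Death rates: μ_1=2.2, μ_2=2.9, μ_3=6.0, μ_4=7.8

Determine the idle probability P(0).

Ratios P(n)/P(0) = (λ₀···λₙ₋₁)/(μ₁···μₙ):
P(1)/P(0) = (5.5)/(2.2) = 2.5000
P(2)/P(0) = (5.5×3.8)/(2.2×2.9) = 3.2759
P(3)/P(0) = (5.5×3.8×4.1)/(2.2×2.9×6.0) = 2.2385
P(4)/P(0) = (5.5×3.8×4.1×6.6)/(2.2×2.9×6.0×7.8) = 1.8941

Normalization: ∑ P(n) = 1
P(0) × (1.0000 + 2.5000 + 3.2759 + 2.2385 + 1.8941) = 1
P(0) × 10.9085 = 1
P(0) = 1/10.9085 = 0.09167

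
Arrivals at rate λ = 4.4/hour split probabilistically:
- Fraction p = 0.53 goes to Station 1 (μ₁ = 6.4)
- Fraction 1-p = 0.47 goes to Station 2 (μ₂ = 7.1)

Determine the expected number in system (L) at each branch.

Effective rates: λ₁ = 4.4×0.53 = 2.332, λ₂ = 4.4×0.47 = 2.068
Station 1: ρ₁ = 2.332/6.4 = 0.3644, L₁ = ρ₁/(1-ρ₁) = 0.3644/(1-0.3644) = 0.5733
Station 2: ρ₂ = 2.068/7.1 = 0.2913, L₂ = ρ₂/(1-ρ₂) = 0.2913/(1-0.2913) = 0.4110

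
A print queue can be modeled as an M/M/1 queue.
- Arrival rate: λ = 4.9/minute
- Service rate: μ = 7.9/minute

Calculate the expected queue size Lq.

ρ = λ/μ = 4.9/7.9 = 0.6203
For M/M/1: Lq = λ²/(μ(μ-λ))
Lq = 24.01/(7.9 × 3.00)
Lq = 1.0131 jobs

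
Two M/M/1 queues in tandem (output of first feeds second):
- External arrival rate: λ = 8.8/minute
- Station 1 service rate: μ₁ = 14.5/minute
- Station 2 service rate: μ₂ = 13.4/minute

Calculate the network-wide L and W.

By Jackson's theorem, each station behaves as independent M/M/1.
Station 1: ρ₁ = 8.8/14.5 = 0.6069, L₁ = ρ₁/(1-ρ₁) = λ/(μ₁-λ) = 8.8/5.70 = 1.5439
Station 2: ρ₂ = 8.8/13.4 = 0.6567, L₂ = ρ₂/(1-ρ₂) = λ/(μ₂-λ) = 8.8/4.60 = 1.9130
Total: L = L₁ + L₂ = 1.5439 + 1.9130 = 3.4569
W = L/λ = 3.4569/8.8 = 0.3928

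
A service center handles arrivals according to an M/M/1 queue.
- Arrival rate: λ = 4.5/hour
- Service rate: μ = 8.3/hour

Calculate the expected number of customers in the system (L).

ρ = λ/μ = 4.5/8.3 = 0.5422
For M/M/1: L = λ/(μ-λ)
L = 4.5/(8.3-4.5) = 4.5/3.80
L = 1.1842 customers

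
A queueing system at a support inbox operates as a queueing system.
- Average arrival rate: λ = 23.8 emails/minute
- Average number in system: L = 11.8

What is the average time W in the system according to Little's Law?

Little's Law: L = λW, so W = L/λ
W = 11.8/23.8 = 0.4958 minutes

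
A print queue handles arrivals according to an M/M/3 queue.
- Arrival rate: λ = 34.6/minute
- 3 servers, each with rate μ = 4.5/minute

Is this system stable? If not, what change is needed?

Stability requires ρ = λ/(cμ) < 1
ρ = 34.6/(3 × 4.5) = 34.6/13.50 = 2.5630
Since 2.5630 ≥ 1, the system is UNSTABLE.
Need c > λ/μ = 34.6/4.5 = 7.69.
Minimum servers needed: c = 8.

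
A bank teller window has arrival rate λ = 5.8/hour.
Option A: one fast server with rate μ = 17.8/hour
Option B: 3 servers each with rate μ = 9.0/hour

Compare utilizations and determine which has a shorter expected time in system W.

Option A: single server μ = 17.8 (M/M/1)
  ρ_A = 5.8/17.8 = 0.3258
  W_A = 1/(μ-λ) = 1/(17.8-5.8) = 1/12.00 = 0.08333

Option B: 3 servers μ = 9.0 (M/M/3)
  ρ_B = λ/(cμ) = 5.8/(3×9.0) = 0.2148
  Offered load a = λ/μ = cρ = 5.8/9.0 = 0.6444
  P₀ = [ Σₙ₌₀^2 aⁿ/n! + a^3/(3!(1-ρ)) ]⁻¹
  Σ = a^0/0! + a^1/1! + a^2/2! = 1.0000 + 0.6444 + 0.2077 = 1.8521
  a^3/(3!(1-ρ)) = 0.26764/(6 × 0.78519) = 0.05681
  P₀ = 1/(1.8521 + 0.05681) = 0.5239
  Lq = P₀·a^3·ρ / (3!(1-ρ)²) = 0.52386 × 0.26764 × 0.21481 / (6 × 0.61652) = 0.008142
  Wq_B = Lq/λ = 0.008142/5.8 = 0.001404
  W_B = Wq_B + 1/μ = 0.001404 + 0.1111 = 0.1125

Since W_A = 0.08333 < W_B = 0.1125, Option A (single fast server) has the shorter time in system.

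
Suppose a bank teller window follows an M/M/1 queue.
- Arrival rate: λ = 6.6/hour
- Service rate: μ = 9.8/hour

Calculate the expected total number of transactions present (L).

ρ = λ/μ = 6.6/9.8 = 0.6735
For M/M/1: L = λ/(μ-λ)
L = 6.6/(9.8-6.6) = 6.6/3.20
L = 2.0625 transactions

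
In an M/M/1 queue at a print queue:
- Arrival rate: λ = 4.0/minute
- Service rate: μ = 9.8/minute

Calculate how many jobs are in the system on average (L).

ρ = λ/μ = 4.0/9.8 = 0.4082
For M/M/1: L = λ/(μ-λ)
L = 4.0/(9.8-4.0) = 4.0/5.80
L = 0.6897 jobs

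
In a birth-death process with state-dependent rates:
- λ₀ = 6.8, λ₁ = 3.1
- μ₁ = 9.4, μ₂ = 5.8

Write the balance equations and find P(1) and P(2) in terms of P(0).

Balance equations:
State 0: λ₀P₀ = μ₁P₁ → P₁ = (λ₀/μ₁)P₀ = (6.8/9.4)P₀ = 0.7234P₀
State 1: P₂ = (λ₀λ₁)/(μ₁μ₂)P₀ = (6.8×3.1)/(9.4×5.8)P₀ = 0.3866P₀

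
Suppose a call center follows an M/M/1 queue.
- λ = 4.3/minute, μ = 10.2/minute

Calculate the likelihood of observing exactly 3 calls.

ρ = λ/μ = 4.3/10.2 = 0.4216
P(n) = (1-ρ)ρⁿ
P(3) = (1-0.4216) × 0.4216^3
P(3) = 0.57840 × 0.074938
P(3) = 0.04334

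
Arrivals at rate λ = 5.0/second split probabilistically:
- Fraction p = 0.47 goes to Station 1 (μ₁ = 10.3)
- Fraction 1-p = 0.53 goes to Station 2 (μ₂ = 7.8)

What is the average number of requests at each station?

Effective rates: λ₁ = 5.0×0.47 = 2.35, λ₂ = 5.0×0.53 = 2.65
Station 1: ρ₁ = 2.35/10.3 = 0.22816, L₁ = ρ₁/(1-ρ₁) = 0.22816/(1-0.22816) = 0.2956
Station 2: ρ₂ = 2.65/7.8 = 0.33974, L₂ = ρ₂/(1-ρ₂) = 0.33974/(1-0.33974) = 0.5146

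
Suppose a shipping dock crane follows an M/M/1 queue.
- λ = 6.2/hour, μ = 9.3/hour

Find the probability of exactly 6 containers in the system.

ρ = λ/μ = 6.2/9.3 = 0.66667
P(n) = (1-ρ)ρⁿ
P(6) = (1-0.66667) × 0.66667^6
P(6) = 0.3333 × 0.08779
P(6) = 0.02926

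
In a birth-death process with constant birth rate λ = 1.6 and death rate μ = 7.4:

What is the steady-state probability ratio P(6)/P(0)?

For constant rates: P(n)/P(0) = (λ/μ)^n
P(6)/P(0) = (1.6/7.4)^6 = 0.21622^6 = 0.0001022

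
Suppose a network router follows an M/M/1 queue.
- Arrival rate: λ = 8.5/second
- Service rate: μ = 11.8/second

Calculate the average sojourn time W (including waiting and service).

First, compute utilization: ρ = λ/μ = 8.5/11.8 = 0.7203
For M/M/1: W = 1/(μ-λ)
W = 1/(11.8-8.5) = 1/3.30
W = 0.3030 seconds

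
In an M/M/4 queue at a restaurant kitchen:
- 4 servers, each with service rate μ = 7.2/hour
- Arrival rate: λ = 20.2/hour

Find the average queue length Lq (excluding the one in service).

Traffic intensity: ρ = λ/(cμ) = 20.2/(4×7.2) = 0.7014
Since ρ = 0.7014 < 1, system is stable.
Offered load a = λ/μ = cρ = 20.2/7.2 = 2.8056
P₀ = [ Σₙ₌₀^3 aⁿ/n! + a^4/(4!(1-ρ)) ]⁻¹
Σ = a^0/0! + a^1/1! + a^2/2! + a^3/3! = 1.00000 + 2.80556 + 3.93557 + 3.68049 = 11.4216
a^4/(4!(1-ρ)) = 61.9549/(24 × 0.29861) = 8.6449
P₀ = 1/(11.4216 + 8.6449) = 0.04983
Lq = P₀·a^4·ρ / (4!(1-ρ)²) = 0.049834 × 61.9549 × 0.70139 / (24 × 0.089169) = 1.0119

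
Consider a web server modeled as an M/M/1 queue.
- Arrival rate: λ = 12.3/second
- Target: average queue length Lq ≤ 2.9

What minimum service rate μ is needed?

For M/M/1: Lq = λ²/(μ(μ-λ))
Need Lq ≤ 2.9, i.e. μ(μ-λ) ≥ λ²/2.9
μ² - 12.3μ - 151.29/2.9 ≥ 0  →  μ² - 12.3μ - 52.16897 ≥ 0
Quadratic formula (positive root): μ = [λ + √(λ² + 4×52.16897)]/2
Discriminant: 151.29 + 4×52.16897 = 359.9659, √359.9659 = 18.9728
μ ≥ (12.3 + 18.9728)/2 = 15.6364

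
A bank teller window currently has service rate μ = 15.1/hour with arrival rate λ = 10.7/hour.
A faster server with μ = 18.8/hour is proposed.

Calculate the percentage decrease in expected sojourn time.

System 1: ρ₁ = 10.7/15.1 = 0.7086, W₁ = 1/(15.1-10.7) = 0.22727
System 2: ρ₂ = 10.7/18.8 = 0.5691, W₂ = 1/(18.8-10.7) = 0.12346
Improvement: (W₁-W₂)/W₁ = (0.22727-0.12346)/0.22727 = 45.68%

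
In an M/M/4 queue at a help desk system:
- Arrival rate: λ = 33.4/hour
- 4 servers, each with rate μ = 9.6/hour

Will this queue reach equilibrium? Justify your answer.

Stability requires ρ = λ/(cμ) < 1
ρ = 33.4/(4 × 9.6) = 33.4/38.40 = 0.8698
Since 0.8698 < 1, the system is STABLE.
The servers are busy 86.98% of the time.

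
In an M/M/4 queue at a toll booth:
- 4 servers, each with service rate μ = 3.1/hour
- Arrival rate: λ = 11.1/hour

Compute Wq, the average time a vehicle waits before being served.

Traffic intensity: ρ = λ/(cμ) = 11.1/(4×3.1) = 0.8952
Since ρ = 0.8952 < 1, system is stable.
Offered load a = λ/μ = cρ = 11.1/3.1 = 3.5806
P₀ = [ Σₙ₌₀^3 aⁿ/n! + a^4/(4!(1-ρ)) ]⁻¹
Σ = a^0/0! + a^1/1! + a^2/2! + a^3/3! = 1.0000 + 3.5806 + 6.4105 + 7.6513 = 18.6424
a^4/(4!(1-ρ)) = 164.3785/(24 × 0.1048387) = 65.3299
P₀ = 1/(18.6424 + 65.3299) = 0.01191
Lq = P₀·a^4·ρ / (4!(1-ρ)²) = 0.01190868 × 164.3785 × 0.8951613 / (24 × 0.01099116) = 6.6429
Wq = Lq/λ = 6.6429/11.1 = 0.5985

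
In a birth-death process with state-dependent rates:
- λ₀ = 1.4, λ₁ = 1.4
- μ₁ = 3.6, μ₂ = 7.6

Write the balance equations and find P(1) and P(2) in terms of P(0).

Balance equations:
State 0: λ₀P₀ = μ₁P₁ → P₁ = (λ₀/μ₁)P₀ = (1.4/3.6)P₀ = 0.3889P₀
State 1: P₂ = (λ₀λ₁)/(μ₁μ₂)P₀ = (1.4×1.4)/(3.6×7.6)P₀ = 0.07164P₀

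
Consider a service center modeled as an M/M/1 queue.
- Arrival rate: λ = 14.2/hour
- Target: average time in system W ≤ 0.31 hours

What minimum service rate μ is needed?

For M/M/1: W = 1/(μ-λ)
Need W ≤ 0.31, so 1/(μ-λ) ≤ 0.31
μ - λ ≥ 1/0.31 = 3.2258
μ ≥ 14.2 + 3.2258 = 17.4258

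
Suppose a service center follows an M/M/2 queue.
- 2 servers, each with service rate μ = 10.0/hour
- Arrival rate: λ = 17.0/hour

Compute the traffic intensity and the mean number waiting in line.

Traffic intensity: ρ = λ/(cμ) = 17.0/(2×10.0) = 0.8500
Since ρ = 0.8500 < 1, system is stable.
Offered load a = λ/μ = cρ = 17.0/10.0 = 1.7000
P₀ = [ Σₙ₌₀^1 aⁿ/n! + a^2/(2!(1-ρ)) ]⁻¹
Σ = a^0/0! + a^1/1! = 1.0000 + 1.7000 = 2.7000
a^2/(2!(1-ρ)) = 2.8900/(2 × 0.1500) = 9.6333
P₀ = 1/(2.7000 + 9.6333) = 0.08108
Lq = P₀·a^2·ρ / (2!(1-ρ)²) = 0.08108 × 2.8900 × 0.8500 / (2 × 0.02250) = 4.4261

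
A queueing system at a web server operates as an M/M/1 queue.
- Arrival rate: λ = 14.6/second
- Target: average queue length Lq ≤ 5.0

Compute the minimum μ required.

For M/M/1: Lq = λ²/(μ(μ-λ))
Need Lq ≤ 5.0, i.e. μ(μ-λ) ≥ λ²/5.0
μ² - 14.6μ - 213.16/5.0 ≥ 0  →  μ² - 14.6μ - 42.6320 ≥ 0
Quadratic formula (positive root): μ = [λ + √(λ² + 4×42.6320)]/2
Discriminant: 213.16 + 4×42.6320 = 383.6880, √383.6880 = 19.5880
μ ≥ (14.6 + 19.5880)/2 = 17.0940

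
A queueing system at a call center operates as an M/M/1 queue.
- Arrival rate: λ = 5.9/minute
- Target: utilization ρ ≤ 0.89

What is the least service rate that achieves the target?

ρ = λ/μ, so μ = λ/ρ
μ ≥ 5.9/0.89 = 6.6292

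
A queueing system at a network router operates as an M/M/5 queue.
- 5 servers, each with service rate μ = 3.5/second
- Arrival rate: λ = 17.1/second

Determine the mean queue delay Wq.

Traffic intensity: ρ = λ/(cμ) = 17.1/(5×3.5) = 0.9771
Since ρ = 0.9771 < 1, system is stable.
Offered load a = λ/μ = cρ = 17.1/3.5 = 4.8857
P₀ = [ Σₙ₌₀^4 aⁿ/n! + a^5/(5!(1-ρ)) ]⁻¹
Σ = a^0/0! + a^1/1! + a^2/2! + a^3/3! + a^4/4! = 1.0000 + 4.8857 + 11.9351 + 19.4372 + 23.7411 = 60.9991
a^5/(5!(1-ρ)) = 2783.81474/(120 × 0.0228571429) = 1014.9325
P₀ = 1/(60.9991 + 1014.9325) = 0.0009294
Lq = P₀·a^5·ρ / (5!(1-ρ)²) = 0.000929427 × 2783.8147 × 0.977143 / (120 × 0.000522449) = 40.3263
Wq = Lq/λ = 40.3263/17.1 = 2.3583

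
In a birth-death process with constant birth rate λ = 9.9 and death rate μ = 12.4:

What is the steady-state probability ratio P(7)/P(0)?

For constant rates: P(n)/P(0) = (λ/μ)^n
P(7)/P(0) = (9.9/12.4)^7 = 0.7984^7 = 0.2068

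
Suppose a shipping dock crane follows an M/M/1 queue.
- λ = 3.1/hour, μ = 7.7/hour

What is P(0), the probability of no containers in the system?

ρ = λ/μ = 3.1/7.7 = 0.4026
P(0) = 1 - ρ = 1 - 0.4026 = 0.5974
The server is idle 59.74% of the time.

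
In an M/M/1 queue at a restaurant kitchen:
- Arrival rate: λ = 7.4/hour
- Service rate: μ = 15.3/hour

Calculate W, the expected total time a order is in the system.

First, compute utilization: ρ = λ/μ = 7.4/15.3 = 0.4837
For M/M/1: W = 1/(μ-λ)
W = 1/(15.3-7.4) = 1/7.90
W = 0.1266 hours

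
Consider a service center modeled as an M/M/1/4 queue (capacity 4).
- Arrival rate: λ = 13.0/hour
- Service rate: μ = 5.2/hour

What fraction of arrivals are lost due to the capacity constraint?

ρ = λ/μ = 13.0/5.2 = 2.5000
P₀ = (1-ρ)/(1-ρ^(K+1)) = (1-2.5000)/(1-2.5000^5) = -1.5000/-96.6562 = 0.01552
P_K = P₀×ρ^K = 0.015519 × 2.5000^4 = 0.015519 × 39.0625 = 0.6062
Blocking probability = 60.62%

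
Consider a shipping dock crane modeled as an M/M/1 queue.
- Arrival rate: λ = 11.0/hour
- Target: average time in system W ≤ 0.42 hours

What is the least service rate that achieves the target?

For M/M/1: W = 1/(μ-λ)
Need W ≤ 0.42, so 1/(μ-λ) ≤ 0.42
μ - λ ≥ 1/0.42 = 2.3810
μ ≥ 11.0 + 2.3810 = 13.3810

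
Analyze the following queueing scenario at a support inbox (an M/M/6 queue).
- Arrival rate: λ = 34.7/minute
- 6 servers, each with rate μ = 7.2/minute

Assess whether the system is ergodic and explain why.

Stability requires ρ = λ/(cμ) < 1
ρ = 34.7/(6 × 7.2) = 34.7/43.20 = 0.8032
Since 0.8032 < 1, the system is STABLE.
The servers are busy 80.32% of the time.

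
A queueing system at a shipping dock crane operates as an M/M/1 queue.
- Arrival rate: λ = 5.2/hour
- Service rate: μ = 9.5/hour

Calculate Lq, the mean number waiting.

ρ = λ/μ = 5.2/9.5 = 0.5474
For M/M/1: Lq = λ²/(μ(μ-λ))
Lq = 27.04/(9.5 × 4.30)
Lq = 0.6619 containers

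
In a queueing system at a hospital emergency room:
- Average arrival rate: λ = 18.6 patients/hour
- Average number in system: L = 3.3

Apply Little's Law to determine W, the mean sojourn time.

Little's Law: L = λW, so W = L/λ
W = 3.3/18.6 = 0.1774 hours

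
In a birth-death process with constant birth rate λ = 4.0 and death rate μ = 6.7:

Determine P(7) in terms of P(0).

For constant rates: P(n)/P(0) = (λ/μ)^n
P(7)/P(0) = (4.0/6.7)^7 = 0.5970^7 = 0.02703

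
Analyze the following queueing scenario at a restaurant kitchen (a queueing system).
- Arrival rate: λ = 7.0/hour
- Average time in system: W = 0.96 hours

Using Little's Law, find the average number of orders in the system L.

Little's Law: L = λW
L = 7.0 × 0.96 = 6.7200 orders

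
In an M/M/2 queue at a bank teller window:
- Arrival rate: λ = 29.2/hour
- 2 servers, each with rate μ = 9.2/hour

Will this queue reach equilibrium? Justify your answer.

Stability requires ρ = λ/(cμ) < 1
ρ = 29.2/(2 × 9.2) = 29.2/18.40 = 1.5870
Since 1.5870 ≥ 1, the system is UNSTABLE.
Need c > λ/μ = 29.2/9.2 = 3.17.
Minimum servers needed: c = 4.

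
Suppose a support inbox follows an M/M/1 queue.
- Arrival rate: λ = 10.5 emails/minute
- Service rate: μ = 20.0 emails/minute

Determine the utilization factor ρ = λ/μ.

Server utilization: ρ = λ/μ
ρ = 10.5/20.0 = 0.5250
The server is busy 52.50% of the time.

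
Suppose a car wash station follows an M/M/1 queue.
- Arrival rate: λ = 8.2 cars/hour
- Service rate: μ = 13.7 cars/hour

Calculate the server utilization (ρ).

Server utilization: ρ = λ/μ
ρ = 8.2/13.7 = 0.5985
The server is busy 59.85% of the time.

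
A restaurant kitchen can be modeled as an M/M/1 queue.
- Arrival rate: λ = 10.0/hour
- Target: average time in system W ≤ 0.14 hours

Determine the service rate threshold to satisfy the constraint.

For M/M/1: W = 1/(μ-λ)
Need W ≤ 0.14, so 1/(μ-λ) ≤ 0.14
μ - λ ≥ 1/0.14 = 7.1429
μ ≥ 10.0 + 7.1429 = 17.1429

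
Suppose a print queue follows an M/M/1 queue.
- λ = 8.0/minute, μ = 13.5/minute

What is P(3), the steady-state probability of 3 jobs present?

ρ = λ/μ = 8.0/13.5 = 0.5926
P(n) = (1-ρ)ρⁿ
P(3) = (1-0.5926) × 0.5926^3
P(3) = 0.4074 × 0.2081
P(3) = 0.08478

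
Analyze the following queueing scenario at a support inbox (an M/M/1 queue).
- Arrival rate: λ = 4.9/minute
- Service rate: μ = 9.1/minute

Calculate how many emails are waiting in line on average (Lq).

ρ = λ/μ = 4.9/9.1 = 0.5385
For M/M/1: Lq = λ²/(μ(μ-λ))
Lq = 24.01/(9.1 × 4.20)
Lq = 0.6282 emails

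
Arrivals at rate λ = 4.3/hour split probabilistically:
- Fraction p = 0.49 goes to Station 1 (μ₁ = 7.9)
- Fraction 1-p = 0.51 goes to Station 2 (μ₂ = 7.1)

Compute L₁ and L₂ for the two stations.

Effective rates: λ₁ = 4.3×0.49 = 2.107, λ₂ = 4.3×0.51 = 2.193
Station 1: ρ₁ = 2.107/7.9 = 0.2667, L₁ = ρ₁/(1-ρ₁) = 0.2667/(1-0.2667) = 0.3637
Station 2: ρ₂ = 2.193/7.1 = 0.30887, L₂ = ρ₂/(1-ρ₂) = 0.30887/(1-0.30887) = 0.4469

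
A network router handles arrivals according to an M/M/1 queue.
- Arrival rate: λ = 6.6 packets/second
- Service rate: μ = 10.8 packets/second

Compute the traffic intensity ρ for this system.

Server utilization: ρ = λ/μ
ρ = 6.6/10.8 = 0.6111
The server is busy 61.11% of the time.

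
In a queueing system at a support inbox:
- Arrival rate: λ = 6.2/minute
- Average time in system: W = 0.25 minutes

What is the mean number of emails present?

Little's Law: L = λW
L = 6.2 × 0.25 = 1.5500 emails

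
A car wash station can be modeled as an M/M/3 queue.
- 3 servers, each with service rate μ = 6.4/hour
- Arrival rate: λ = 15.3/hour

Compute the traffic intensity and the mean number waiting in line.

Traffic intensity: ρ = λ/(cμ) = 15.3/(3×6.4) = 0.7969
Since ρ = 0.7969 < 1, system is stable.
Offered load a = λ/μ = cρ = 15.3/6.4 = 2.3906
P₀ = [ Σₙ₌₀^2 aⁿ/n! + a^3/(3!(1-ρ)) ]⁻¹
Σ = a^0/0! + a^1/1! + a^2/2! = 1.00000 + 2.39062 + 2.85754 = 6.2482
a^3/(3!(1-ρ)) = 13.66263/(6 × 0.2031250) = 11.2104
P₀ = 1/(6.2482 + 11.2104) = 0.05728
Lq = P₀·a^3·ρ / (3!(1-ρ)²) = 0.0572786 × 13.6626 × 0.796875 / (6 × 0.0412598) = 2.5191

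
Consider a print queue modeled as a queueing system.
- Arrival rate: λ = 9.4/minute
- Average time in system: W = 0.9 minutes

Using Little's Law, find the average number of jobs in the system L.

Little's Law: L = λW
L = 9.4 × 0.9 = 8.4600 jobs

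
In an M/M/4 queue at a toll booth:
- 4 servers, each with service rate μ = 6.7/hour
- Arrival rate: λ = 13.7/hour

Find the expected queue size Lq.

Traffic intensity: ρ = λ/(cμ) = 13.7/(4×6.7) = 0.5112
Since ρ = 0.5112 < 1, system is stable.
Offered load a = λ/μ = cρ = 13.7/6.7 = 2.0448
P₀ = [ Σₙ₌₀^3 aⁿ/n! + a^4/(4!(1-ρ)) ]⁻¹
Σ = a^0/0! + a^1/1! + a^2/2! + a^3/3! = 1.00000 + 2.04478 + 2.09055 + 1.42491 = 6.5602
a^4/(4!(1-ρ)) = 17.4817/(24 × 0.4888) = 1.4902
P₀ = 1/(6.5602 + 1.4902) = 0.1242
Lq = P₀·a^4·ρ / (4!(1-ρ)²) = 0.1242 × 17.4817 × 0.5112 / (24 × 0.2389) = 0.1936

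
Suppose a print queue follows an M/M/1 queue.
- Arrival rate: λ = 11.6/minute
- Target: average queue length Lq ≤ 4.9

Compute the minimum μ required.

For M/M/1: Lq = λ²/(μ(μ-λ))
Need Lq ≤ 4.9, i.e. μ(μ-λ) ≥ λ²/4.9
μ² - 11.6μ - 134.56/4.9 ≥ 0  →  μ² - 11.6μ - 27.46122 ≥ 0
Quadratic formula (positive root): μ = [λ + √(λ² + 4×27.46122)]/2
Discriminant: 134.56 + 4×27.46122 = 244.4049, √244.4049 = 15.6335
μ ≥ (11.6 + 15.6335)/2 = 13.6167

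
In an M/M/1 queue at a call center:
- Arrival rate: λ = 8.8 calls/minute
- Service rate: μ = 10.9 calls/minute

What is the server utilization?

Server utilization: ρ = λ/μ
ρ = 8.8/10.9 = 0.8073
The server is busy 80.73% of the time.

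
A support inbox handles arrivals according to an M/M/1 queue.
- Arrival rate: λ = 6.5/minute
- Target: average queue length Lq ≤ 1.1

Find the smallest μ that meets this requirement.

For M/M/1: Lq = λ²/(μ(μ-λ))
Need Lq ≤ 1.1, i.e. μ(μ-λ) ≥ λ²/1.1
μ² - 6.5μ - 42.25/1.1 ≥ 0  →  μ² - 6.5μ - 38.4091 ≥ 0
Quadratic formula (positive root): μ = [λ + √(λ² + 4×38.4091)]/2
Discriminant: 42.25 + 4×38.4091 = 195.8864, √195.8864 = 13.99594
μ ≥ (6.5 + 13.99594)/2 = 10.2480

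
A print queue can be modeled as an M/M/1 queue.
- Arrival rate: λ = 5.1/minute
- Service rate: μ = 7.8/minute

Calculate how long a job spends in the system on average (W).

First, compute utilization: ρ = λ/μ = 5.1/7.8 = 0.6538
For M/M/1: W = 1/(μ-λ)
W = 1/(7.8-5.1) = 1/2.70
W = 0.3704 minutes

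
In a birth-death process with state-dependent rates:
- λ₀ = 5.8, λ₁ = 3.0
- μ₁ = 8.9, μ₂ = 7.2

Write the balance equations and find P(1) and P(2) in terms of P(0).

Balance equations:
State 0: λ₀P₀ = μ₁P₁ → P₁ = (λ₀/μ₁)P₀ = (5.8/8.9)P₀ = 0.6517P₀
State 1: P₂ = (λ₀λ₁)/(μ₁μ₂)P₀ = (5.8×3.0)/(8.9×7.2)P₀ = 0.2715P₀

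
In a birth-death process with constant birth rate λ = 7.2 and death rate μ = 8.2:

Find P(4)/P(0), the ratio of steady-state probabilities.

For constant rates: P(n)/P(0) = (λ/μ)^n
P(4)/P(0) = (7.2/8.2)^4 = 0.87805^4 = 0.5944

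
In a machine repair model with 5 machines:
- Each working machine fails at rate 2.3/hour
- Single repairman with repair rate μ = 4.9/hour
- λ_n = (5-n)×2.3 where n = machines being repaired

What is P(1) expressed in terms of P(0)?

P(1)/P(0) = ∏_{i=0}^{1-1} λ_i/μ_{i+1}
= (5-0)×2.3/4.9
= 2.3469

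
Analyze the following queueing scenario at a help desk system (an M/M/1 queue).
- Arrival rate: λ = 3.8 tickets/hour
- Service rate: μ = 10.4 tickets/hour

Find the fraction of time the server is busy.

Server utilization: ρ = λ/μ
ρ = 3.8/10.4 = 0.3654
The server is busy 36.54% of the time.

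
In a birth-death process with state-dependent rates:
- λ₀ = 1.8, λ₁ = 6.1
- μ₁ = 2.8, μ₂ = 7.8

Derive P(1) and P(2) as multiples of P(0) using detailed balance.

Balance equations:
State 0: λ₀P₀ = μ₁P₁ → P₁ = (λ₀/μ₁)P₀ = (1.8/2.8)P₀ = 0.6429P₀
State 1: P₂ = (λ₀λ₁)/(μ₁μ₂)P₀ = (1.8×6.1)/(2.8×7.8)P₀ = 0.5027P₀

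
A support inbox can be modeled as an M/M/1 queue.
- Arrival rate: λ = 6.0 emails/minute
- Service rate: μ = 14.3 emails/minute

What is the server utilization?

Server utilization: ρ = λ/μ
ρ = 6.0/14.3 = 0.4196
The server is busy 41.96% of the time.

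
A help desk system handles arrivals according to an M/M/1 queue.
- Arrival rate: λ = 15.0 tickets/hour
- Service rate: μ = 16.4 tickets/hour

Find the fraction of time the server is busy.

Server utilization: ρ = λ/μ
ρ = 15.0/16.4 = 0.9146
The server is busy 91.46% of the time.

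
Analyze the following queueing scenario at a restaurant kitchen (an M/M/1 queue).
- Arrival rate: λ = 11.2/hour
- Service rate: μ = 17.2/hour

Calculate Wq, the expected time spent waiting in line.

First, compute utilization: ρ = λ/μ = 11.2/17.2 = 0.6512
For M/M/1: Wq = λ/(μ(μ-λ))
Wq = 11.2/(17.2 × (17.2-11.2))
Wq = 11.2/(17.2 × 6.00)
Wq = 0.1085 hours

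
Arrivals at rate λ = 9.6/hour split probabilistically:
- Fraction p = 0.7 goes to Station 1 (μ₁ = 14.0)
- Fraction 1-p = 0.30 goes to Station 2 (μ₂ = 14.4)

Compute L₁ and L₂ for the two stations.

Effective rates: λ₁ = 9.6×0.7 = 6.72, λ₂ = 9.6×0.30 = 2.88
Station 1: ρ₁ = 6.72/14.0 = 0.4800, L₁ = ρ₁/(1-ρ₁) = 0.4800/(1-0.4800) = 0.9231
Station 2: ρ₂ = 2.88/14.4 = 0.2000, L₂ = ρ₂/(1-ρ₂) = 0.2000/(1-0.2000) = 0.2500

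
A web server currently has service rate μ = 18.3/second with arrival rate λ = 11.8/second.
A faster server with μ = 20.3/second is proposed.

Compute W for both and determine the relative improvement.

System 1: ρ₁ = 11.8/18.3 = 0.6448, W₁ = 1/(18.3-11.8) = 0.15385
System 2: ρ₂ = 11.8/20.3 = 0.5813, W₂ = 1/(20.3-11.8) = 0.11765
Improvement: (W₁-W₂)/W₁ = (0.15385-0.11765)/0.15385 = 23.53%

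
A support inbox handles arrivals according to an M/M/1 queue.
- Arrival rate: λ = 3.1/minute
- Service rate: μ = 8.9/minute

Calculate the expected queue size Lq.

ρ = λ/μ = 3.1/8.9 = 0.3483
For M/M/1: Lq = λ²/(μ(μ-λ))
Lq = 9.61/(8.9 × 5.80)
Lq = 0.1862 emails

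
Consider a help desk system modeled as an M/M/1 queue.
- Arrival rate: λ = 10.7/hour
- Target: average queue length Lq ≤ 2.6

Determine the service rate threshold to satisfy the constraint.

For M/M/1: Lq = λ²/(μ(μ-λ))
Need Lq ≤ 2.6, i.e. μ(μ-λ) ≥ λ²/2.6
μ² - 10.7μ - 114.49/2.6 ≥ 0  →  μ² - 10.7μ - 44.03462 ≥ 0
Quadratic formula (positive root): μ = [λ + √(λ² + 4×44.03462)]/2
Discriminant: 114.49 + 4×44.03462 = 290.6285, √290.6285 = 17.0478
μ ≥ (10.7 + 17.0478)/2 = 13.8739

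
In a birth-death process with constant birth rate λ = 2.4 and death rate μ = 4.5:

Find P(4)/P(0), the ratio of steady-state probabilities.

For constant rates: P(n)/P(0) = (λ/μ)^n
P(4)/P(0) = (2.4/4.5)^4 = 0.53333^4 = 0.08091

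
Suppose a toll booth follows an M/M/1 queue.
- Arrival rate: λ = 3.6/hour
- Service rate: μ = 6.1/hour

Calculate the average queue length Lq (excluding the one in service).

ρ = λ/μ = 3.6/6.1 = 0.5902
For M/M/1: Lq = λ²/(μ(μ-λ))
Lq = 12.96/(6.1 × 2.50)
Lq = 0.8498 vehicles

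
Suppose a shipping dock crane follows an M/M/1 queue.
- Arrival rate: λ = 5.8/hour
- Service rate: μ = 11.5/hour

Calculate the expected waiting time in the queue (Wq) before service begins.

First, compute utilization: ρ = λ/μ = 5.8/11.5 = 0.5043
For M/M/1: Wq = λ/(μ(μ-λ))
Wq = 5.8/(11.5 × (11.5-5.8))
Wq = 5.8/(11.5 × 5.70)
Wq = 0.08848 hours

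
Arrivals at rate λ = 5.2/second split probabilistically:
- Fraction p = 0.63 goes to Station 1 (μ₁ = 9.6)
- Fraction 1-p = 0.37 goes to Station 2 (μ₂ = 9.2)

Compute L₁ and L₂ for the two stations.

Effective rates: λ₁ = 5.2×0.63 = 3.276, λ₂ = 5.2×0.37 = 1.924
Station 1: ρ₁ = 3.276/9.6 = 0.34125, L₁ = ρ₁/(1-ρ₁) = 0.34125/(1-0.34125) = 0.5180
Station 2: ρ₂ = 1.924/9.2 = 0.2091, L₂ = ρ₂/(1-ρ₂) = 0.2091/(1-0.2091) = 0.2644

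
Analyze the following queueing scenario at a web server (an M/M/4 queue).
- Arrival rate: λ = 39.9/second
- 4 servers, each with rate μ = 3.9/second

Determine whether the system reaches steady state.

Stability requires ρ = λ/(cμ) < 1
ρ = 39.9/(4 × 3.9) = 39.9/15.60 = 2.5577
Since 2.5577 ≥ 1, the system is UNSTABLE.
Need c > λ/μ = 39.9/3.9 = 10.23.
Minimum servers needed: c = 11.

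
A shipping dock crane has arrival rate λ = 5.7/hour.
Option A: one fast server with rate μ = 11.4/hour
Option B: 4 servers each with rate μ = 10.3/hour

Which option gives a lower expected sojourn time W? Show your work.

Option A: single server μ = 11.4 (M/M/1)
  ρ_A = 5.7/11.4 = 0.5000
  W_A = 1/(μ-λ) = 1/(11.4-5.7) = 1/5.70 = 0.1754

Option B: 4 servers μ = 10.3 (M/M/4)
  ρ_B = λ/(cμ) = 5.7/(4×10.3) = 0.1383
  Offered load a = λ/μ = cρ = 5.7/10.3 = 0.5534
  P₀ = [ Σₙ₌₀^3 aⁿ/n! + a^4/(4!(1-ρ)) ]⁻¹
  Σ = a^0/0! + a^1/1! + a^2/2! + a^3/3! = 1.0000 + 0.5534 + 0.1531 + 0.02825 = 1.7348
  a^4/(4!(1-ρ)) = 0.09379/(24 × 0.8617) = 0.004535
  P₀ = 1/(1.7348 + 0.004535) = 0.5749
  Lq = P₀·a^4·ρ / (4!(1-ρ)²) = 0.57494 × 0.093789 × 0.13835 / (24 × 0.74244) = 0.0004187
  Wq_B = Lq/λ = 0.00041868/5.7 = 0.00007345
  W_B = Wq_B + 1/μ = 0.00007345 + 0.09709 = 0.09716

Since W_B = 0.09716 < W_A = 0.1754, Option B (multiple servers) has the shorter time in system.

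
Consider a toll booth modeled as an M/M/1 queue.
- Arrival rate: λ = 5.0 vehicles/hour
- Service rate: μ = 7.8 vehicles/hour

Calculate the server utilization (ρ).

Server utilization: ρ = λ/μ
ρ = 5.0/7.8 = 0.6410
The server is busy 64.10% of the time.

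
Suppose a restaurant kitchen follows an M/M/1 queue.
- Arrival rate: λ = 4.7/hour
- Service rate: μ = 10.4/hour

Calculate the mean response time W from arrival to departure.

First, compute utilization: ρ = λ/μ = 4.7/10.4 = 0.4519
For M/M/1: W = 1/(μ-λ)
W = 1/(10.4-4.7) = 1/5.70
W = 0.1754 hours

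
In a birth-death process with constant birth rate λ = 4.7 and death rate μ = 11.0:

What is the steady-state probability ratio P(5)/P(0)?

For constant rates: P(n)/P(0) = (λ/μ)^n
P(5)/P(0) = (4.7/11.0)^5 = 0.42727^5 = 0.01424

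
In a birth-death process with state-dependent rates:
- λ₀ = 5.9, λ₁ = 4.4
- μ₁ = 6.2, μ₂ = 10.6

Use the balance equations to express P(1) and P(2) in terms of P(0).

Balance equations:
State 0: λ₀P₀ = μ₁P₁ → P₁ = (λ₀/μ₁)P₀ = (5.9/6.2)P₀ = 0.9516P₀
State 1: P₂ = (λ₀λ₁)/(μ₁μ₂)P₀ = (5.9×4.4)/(6.2×10.6)P₀ = 0.3950P₀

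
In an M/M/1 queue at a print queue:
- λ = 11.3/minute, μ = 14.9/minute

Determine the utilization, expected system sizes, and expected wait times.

Step 1: ρ = λ/μ = 11.3/14.9 = 0.7584
Step 2: L = λ/(μ-λ) = 11.3/3.60 = 3.1389
Step 3: Lq = λ²/(μ(μ-λ)) = 127.69/(14.9×3.60) = 2.3805
Step 4: W = 1/(μ-λ) = 1/3.60 = 0.27778
Step 5: Wq = λ/(μ(μ-λ)) = 11.3/(14.9×3.60) = 0.2107
Step 6: P(0) = 1-ρ = 0.2416
Verify: L = λW = 11.3×0.27778 = 3.1389 ✔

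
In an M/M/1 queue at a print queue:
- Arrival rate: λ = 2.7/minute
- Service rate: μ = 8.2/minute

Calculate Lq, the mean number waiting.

ρ = λ/μ = 2.7/8.2 = 0.3293
For M/M/1: Lq = λ²/(μ(μ-λ))
Lq = 7.29/(8.2 × 5.50)
Lq = 0.1616 jobs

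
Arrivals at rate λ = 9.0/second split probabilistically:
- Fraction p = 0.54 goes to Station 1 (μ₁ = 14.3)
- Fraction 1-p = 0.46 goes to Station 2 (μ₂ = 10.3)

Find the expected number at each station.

Effective rates: λ₁ = 9.0×0.54 = 4.86, λ₂ = 9.0×0.46 = 4.14
Station 1: ρ₁ = 4.86/14.3 = 0.33986, L₁ = ρ₁/(1-ρ₁) = 0.33986/(1-0.33986) = 0.5148
Station 2: ρ₂ = 4.14/10.3 = 0.40194, L₂ = ρ₂/(1-ρ₂) = 0.40194/(1-0.40194) = 0.6721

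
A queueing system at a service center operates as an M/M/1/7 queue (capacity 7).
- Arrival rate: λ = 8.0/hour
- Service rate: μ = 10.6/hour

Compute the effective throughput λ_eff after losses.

ρ = λ/μ = 8.0/10.6 = 0.754717
P₀ = (1-ρ)/(1-ρ^(K+1)) = (1-0.754717)/(1-0.754717^8) = 0.24528/0.89474 = 0.2741
P_K = P₀×ρ^K = 0.27414 × 0.754717^7 = 0.27414 × 0.13947 = 0.03823
λ_eff = λ(1-P_K) = 8.0 × (1 - 0.038235) = 8.0 × 0.96176 = 7.6941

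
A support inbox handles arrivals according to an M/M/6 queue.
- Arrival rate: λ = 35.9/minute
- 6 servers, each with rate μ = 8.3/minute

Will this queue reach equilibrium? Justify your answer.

Stability requires ρ = λ/(cμ) < 1
ρ = 35.9/(6 × 8.3) = 35.9/49.80 = 0.7209
Since 0.7209 < 1, the system is STABLE.
The servers are busy 72.09% of the time.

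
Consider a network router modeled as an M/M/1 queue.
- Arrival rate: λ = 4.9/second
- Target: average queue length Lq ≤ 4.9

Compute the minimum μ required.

For M/M/1: Lq = λ²/(μ(μ-λ))
Need Lq ≤ 4.9, i.e. μ(μ-λ) ≥ λ²/4.9
μ² - 4.9μ - 24.01/4.9 ≥ 0  →  μ² - 4.9μ - 4.9000 ≥ 0
Quadratic formula (positive root): μ = [λ + √(λ² + 4×4.9000)]/2
Discriminant: 24.01 + 4×4.9000 = 43.6100, √43.6100 = 6.6038
μ ≥ (4.9 + 6.6038)/2 = 5.7519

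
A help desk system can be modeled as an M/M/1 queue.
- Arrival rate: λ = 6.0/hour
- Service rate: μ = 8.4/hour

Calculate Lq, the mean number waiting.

ρ = λ/μ = 6.0/8.4 = 0.7143
For M/M/1: Lq = λ²/(μ(μ-λ))
Lq = 36.00/(8.4 × 2.40)
Lq = 1.7857 tickets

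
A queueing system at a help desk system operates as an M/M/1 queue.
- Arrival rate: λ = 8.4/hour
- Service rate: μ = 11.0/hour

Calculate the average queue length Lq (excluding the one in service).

ρ = λ/μ = 8.4/11.0 = 0.7636
For M/M/1: Lq = λ²/(μ(μ-λ))
Lq = 70.56/(11.0 × 2.60)
Lq = 2.4671 tickets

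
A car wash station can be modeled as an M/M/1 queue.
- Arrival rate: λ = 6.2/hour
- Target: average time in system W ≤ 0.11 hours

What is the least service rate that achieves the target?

For M/M/1: W = 1/(μ-λ)
Need W ≤ 0.11, so 1/(μ-λ) ≤ 0.11
μ - λ ≥ 1/0.11 = 9.0909
μ ≥ 6.2 + 9.0909 = 15.2909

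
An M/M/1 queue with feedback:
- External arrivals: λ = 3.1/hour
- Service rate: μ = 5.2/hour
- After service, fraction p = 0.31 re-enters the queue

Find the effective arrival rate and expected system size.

Effective arrival rate: λ_eff = λ/(1-p) = 3.1/(1-0.31) = 3.1/0.69 = 4.492754
ρ = λ_eff/μ = 4.492754/5.2 = 0.863991
L = ρ/(1-ρ) = 0.863991/(1-0.863991) = 6.3525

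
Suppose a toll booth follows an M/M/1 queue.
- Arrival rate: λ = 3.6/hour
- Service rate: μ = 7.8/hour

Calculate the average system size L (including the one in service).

ρ = λ/μ = 3.6/7.8 = 0.4615
For M/M/1: L = λ/(μ-λ)
L = 3.6/(7.8-3.6) = 3.6/4.20
L = 0.8571 vehicles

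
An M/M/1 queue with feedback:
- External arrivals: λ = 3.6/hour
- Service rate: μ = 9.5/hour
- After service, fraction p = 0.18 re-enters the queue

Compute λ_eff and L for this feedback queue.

Effective arrival rate: λ_eff = λ/(1-p) = 3.6/(1-0.18) = 3.6/0.82 = 4.3902
ρ = λ_eff/μ = 4.3902/9.5 = 0.46213
L = ρ/(1-ρ) = 0.46213/(1-0.46213) = 0.8592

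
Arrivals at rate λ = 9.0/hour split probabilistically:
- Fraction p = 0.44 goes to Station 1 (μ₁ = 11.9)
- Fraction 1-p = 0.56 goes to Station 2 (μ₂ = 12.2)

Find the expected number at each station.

Effective rates: λ₁ = 9.0×0.44 = 3.96, λ₂ = 9.0×0.56 = 5.04
Station 1: ρ₁ = 3.96/11.9 = 0.33277, L₁ = ρ₁/(1-ρ₁) = 0.33277/(1-0.33277) = 0.4987
Station 2: ρ₂ = 5.04/12.2 = 0.4131, L₂ = ρ₂/(1-ρ₂) = 0.4131/(1-0.4131) = 0.7039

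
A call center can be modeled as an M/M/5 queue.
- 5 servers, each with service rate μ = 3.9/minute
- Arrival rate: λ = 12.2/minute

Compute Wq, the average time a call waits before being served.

Traffic intensity: ρ = λ/(cμ) = 12.2/(5×3.9) = 0.6256
Since ρ = 0.6256 < 1, system is stable.
Offered load a = λ/μ = cρ = 12.2/3.9 = 3.1282
P₀ = [ Σₙ₌₀^4 aⁿ/n! + a^5/(5!(1-ρ)) ]⁻¹
Σ = a^0/0! + a^1/1! + a^2/2! + a^3/3! + a^4/4! = 1.0000 + 3.1282 + 4.8928 + 5.1019 + 3.9900 = 18.1129
a^5/(5!(1-ρ)) = 299.5547/(120 × 0.37436) = 6.6682
P₀ = 1/(18.1129 + 6.6682) = 0.04035
Lq = P₀·a^5·ρ / (5!(1-ρ)²) = 0.040353 × 299.5547 × 0.62564 / (120 × 0.14014) = 0.4497
Wq = Lq/λ = 0.4497/12.2 = 0.03686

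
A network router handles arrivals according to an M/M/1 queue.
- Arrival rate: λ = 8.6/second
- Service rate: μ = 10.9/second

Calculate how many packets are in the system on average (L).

ρ = λ/μ = 8.6/10.9 = 0.7890
For M/M/1: L = λ/(μ-λ)
L = 8.6/(10.9-8.6) = 8.6/2.30
L = 3.7391 packets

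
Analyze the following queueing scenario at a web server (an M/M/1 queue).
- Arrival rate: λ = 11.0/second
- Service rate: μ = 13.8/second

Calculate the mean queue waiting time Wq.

First, compute utilization: ρ = λ/μ = 11.0/13.8 = 0.7971
For M/M/1: Wq = λ/(μ(μ-λ))
Wq = 11.0/(13.8 × (13.8-11.0))
Wq = 11.0/(13.8 × 2.80)
Wq = 0.2847 seconds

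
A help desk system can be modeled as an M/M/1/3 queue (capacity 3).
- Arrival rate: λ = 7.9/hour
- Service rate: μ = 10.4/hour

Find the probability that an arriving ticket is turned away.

ρ = λ/μ = 7.9/10.4 = 0.75962
P₀ = (1-ρ)/(1-ρ^(K+1)) = (1-0.75962)/(1-0.75962^4) = 0.2404/0.6670 = 0.3604
P_K = P₀×ρ^K = 0.3604 × 0.75962^3 = 0.3604 × 0.4383 = 0.1580
Blocking probability = 15.80%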